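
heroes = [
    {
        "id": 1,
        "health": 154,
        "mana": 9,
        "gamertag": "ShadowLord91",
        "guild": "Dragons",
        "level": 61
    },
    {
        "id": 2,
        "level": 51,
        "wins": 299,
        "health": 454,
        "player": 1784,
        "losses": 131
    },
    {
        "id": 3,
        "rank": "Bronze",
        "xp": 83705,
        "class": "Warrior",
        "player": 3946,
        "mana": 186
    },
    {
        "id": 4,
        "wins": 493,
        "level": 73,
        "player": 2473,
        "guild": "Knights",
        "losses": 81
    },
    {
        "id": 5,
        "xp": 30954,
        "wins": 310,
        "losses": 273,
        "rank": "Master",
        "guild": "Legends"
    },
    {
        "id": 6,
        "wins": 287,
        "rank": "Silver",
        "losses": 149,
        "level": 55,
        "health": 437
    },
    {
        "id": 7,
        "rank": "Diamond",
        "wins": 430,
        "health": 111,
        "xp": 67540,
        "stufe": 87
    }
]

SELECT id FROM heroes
[1, 2, 3, 4, 5, 6, 7]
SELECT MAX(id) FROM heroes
7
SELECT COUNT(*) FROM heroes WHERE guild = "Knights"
1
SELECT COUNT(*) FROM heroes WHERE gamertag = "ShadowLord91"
1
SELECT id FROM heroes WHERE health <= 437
[1, 6, 7]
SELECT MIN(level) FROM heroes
51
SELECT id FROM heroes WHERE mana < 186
[1]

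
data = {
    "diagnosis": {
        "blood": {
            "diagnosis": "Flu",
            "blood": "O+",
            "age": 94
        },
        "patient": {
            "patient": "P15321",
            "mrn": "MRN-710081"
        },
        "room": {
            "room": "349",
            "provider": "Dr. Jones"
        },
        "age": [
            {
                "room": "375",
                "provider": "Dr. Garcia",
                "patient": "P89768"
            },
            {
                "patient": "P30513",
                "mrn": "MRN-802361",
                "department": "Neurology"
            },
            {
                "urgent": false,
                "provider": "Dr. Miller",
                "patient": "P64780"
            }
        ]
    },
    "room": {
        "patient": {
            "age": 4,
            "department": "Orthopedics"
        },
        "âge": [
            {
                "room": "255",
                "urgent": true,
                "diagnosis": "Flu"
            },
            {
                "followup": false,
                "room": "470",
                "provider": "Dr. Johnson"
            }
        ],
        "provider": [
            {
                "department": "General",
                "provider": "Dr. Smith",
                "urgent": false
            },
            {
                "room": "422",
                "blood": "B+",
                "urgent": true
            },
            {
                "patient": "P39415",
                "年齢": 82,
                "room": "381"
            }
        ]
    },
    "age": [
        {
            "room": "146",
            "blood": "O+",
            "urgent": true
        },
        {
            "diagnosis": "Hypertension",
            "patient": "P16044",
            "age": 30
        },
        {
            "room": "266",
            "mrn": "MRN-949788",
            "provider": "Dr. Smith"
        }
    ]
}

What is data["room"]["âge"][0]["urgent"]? True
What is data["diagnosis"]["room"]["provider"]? "Dr. Jones"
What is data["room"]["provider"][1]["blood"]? "B+"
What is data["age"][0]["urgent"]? True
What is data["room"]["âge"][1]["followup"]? False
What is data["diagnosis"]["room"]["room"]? "349"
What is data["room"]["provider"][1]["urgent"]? True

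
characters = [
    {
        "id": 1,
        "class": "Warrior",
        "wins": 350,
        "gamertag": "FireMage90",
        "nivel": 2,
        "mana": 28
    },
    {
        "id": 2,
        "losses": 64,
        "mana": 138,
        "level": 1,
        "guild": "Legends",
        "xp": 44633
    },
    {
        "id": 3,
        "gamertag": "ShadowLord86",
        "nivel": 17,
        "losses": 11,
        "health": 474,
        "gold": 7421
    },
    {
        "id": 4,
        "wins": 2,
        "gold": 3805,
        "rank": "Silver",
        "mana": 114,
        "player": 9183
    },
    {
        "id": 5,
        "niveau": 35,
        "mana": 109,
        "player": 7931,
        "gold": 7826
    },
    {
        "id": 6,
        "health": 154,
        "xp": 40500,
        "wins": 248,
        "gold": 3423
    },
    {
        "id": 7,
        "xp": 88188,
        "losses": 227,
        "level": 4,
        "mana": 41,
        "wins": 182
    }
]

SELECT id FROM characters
[1, 2, 3, 4, 5, 6, 7]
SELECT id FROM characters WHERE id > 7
[]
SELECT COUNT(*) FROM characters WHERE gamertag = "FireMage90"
1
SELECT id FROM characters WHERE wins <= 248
[4, 6, 7]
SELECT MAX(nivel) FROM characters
17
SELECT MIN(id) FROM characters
1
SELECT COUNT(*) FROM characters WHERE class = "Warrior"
1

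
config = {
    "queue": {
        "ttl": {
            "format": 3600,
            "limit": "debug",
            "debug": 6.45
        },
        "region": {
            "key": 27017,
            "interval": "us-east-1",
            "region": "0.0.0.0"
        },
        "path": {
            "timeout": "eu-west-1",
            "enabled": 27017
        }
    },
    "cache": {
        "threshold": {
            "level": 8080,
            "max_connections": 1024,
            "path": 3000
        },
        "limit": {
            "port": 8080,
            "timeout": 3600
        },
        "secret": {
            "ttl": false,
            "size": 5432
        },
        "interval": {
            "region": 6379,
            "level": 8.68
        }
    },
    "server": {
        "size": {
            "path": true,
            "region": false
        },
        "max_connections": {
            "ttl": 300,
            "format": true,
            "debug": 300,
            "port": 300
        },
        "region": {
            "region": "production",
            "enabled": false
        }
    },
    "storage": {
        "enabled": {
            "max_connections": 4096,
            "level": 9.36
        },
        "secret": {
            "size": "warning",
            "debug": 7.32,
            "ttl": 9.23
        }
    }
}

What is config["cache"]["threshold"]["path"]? 3000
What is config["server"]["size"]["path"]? True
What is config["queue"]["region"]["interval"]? "us-east-1"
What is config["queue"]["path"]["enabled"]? 27017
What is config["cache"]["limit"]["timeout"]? 3600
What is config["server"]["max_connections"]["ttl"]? 300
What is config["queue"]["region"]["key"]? 27017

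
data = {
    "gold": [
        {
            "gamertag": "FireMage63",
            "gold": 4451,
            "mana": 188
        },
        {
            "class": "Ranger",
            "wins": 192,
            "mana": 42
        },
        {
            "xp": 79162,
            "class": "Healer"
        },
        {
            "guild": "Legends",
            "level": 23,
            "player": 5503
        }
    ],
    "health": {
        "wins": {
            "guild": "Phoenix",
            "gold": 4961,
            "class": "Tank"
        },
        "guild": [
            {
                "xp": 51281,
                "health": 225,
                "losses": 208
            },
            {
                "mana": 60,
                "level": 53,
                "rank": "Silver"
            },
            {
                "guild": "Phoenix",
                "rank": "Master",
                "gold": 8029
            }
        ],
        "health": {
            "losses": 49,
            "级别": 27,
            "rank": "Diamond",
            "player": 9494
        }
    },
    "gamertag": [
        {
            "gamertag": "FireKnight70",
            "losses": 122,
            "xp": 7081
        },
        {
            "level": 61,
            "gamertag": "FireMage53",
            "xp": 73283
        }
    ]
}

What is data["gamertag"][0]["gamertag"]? "FireKnight70"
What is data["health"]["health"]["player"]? 9494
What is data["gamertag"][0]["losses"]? 122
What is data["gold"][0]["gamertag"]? "FireMage63"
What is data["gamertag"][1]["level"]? 61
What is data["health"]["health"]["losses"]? 49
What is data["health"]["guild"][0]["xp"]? 51281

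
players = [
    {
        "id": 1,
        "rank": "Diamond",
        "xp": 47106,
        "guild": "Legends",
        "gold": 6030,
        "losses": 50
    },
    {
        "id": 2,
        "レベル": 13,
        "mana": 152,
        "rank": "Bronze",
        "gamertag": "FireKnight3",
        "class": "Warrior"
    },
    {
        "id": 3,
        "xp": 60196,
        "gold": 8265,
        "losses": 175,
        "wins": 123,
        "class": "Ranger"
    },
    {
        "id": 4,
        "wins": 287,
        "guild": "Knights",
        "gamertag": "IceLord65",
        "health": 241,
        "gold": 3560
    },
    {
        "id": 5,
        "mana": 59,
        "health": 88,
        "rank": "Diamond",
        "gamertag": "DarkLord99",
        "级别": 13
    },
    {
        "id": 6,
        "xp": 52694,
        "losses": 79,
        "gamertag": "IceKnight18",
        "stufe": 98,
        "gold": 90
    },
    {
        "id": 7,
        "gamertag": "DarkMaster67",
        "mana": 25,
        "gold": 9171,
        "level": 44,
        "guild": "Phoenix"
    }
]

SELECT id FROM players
[1, 2, 3, 4, 5, 6, 7]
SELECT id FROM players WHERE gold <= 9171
[1, 3, 4, 6, 7]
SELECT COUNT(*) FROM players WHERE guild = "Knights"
1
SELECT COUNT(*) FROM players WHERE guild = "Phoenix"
1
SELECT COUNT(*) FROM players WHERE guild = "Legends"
1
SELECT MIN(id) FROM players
1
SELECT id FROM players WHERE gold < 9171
[1, 3, 4, 6]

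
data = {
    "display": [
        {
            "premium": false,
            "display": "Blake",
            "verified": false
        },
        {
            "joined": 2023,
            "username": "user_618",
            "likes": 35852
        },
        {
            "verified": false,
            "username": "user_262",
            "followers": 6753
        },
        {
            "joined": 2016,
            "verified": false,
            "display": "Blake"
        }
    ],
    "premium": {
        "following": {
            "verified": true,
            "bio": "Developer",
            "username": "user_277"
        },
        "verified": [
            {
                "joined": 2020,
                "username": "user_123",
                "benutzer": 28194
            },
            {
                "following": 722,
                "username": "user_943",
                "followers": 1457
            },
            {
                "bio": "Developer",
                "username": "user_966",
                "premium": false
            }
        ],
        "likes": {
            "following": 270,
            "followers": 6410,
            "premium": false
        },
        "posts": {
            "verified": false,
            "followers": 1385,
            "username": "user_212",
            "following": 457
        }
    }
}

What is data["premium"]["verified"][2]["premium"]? False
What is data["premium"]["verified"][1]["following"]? 722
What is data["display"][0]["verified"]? False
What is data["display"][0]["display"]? "Blake"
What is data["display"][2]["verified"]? False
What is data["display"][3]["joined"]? 2016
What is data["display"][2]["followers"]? 6753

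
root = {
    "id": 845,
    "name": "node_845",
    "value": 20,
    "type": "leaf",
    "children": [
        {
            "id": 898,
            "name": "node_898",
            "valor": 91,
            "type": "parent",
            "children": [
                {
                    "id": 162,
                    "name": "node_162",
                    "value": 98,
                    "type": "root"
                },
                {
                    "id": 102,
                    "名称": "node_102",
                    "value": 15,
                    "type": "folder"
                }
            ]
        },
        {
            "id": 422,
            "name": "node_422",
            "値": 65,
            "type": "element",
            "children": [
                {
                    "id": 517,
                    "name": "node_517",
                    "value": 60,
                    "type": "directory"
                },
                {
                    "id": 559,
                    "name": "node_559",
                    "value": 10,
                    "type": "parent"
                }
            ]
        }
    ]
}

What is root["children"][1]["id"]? 422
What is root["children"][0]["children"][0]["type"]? "root"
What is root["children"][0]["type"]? "parent"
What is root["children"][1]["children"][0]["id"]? 517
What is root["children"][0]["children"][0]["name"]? "node_162"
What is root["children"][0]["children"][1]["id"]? 102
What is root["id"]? 845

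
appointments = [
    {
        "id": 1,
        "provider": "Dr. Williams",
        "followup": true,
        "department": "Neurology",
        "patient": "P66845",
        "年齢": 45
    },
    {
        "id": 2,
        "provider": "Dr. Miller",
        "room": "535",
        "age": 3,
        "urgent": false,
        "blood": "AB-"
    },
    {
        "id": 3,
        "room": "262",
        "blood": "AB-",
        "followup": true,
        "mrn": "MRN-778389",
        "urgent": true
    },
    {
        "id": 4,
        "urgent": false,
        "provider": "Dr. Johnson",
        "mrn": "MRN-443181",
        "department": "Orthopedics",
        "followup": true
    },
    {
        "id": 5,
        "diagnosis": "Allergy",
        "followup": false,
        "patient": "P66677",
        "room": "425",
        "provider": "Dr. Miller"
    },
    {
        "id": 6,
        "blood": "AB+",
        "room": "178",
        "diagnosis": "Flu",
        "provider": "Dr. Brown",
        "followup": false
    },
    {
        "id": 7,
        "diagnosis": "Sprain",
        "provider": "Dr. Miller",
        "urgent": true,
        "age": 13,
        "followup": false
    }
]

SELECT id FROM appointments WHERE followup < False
[]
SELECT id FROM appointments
[1, 2, 3, 4, 5, 6, 7]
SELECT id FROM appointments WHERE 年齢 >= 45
[1]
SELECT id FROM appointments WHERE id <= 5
[1, 2, 3, 4, 5]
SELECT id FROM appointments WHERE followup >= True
[1, 3, 4]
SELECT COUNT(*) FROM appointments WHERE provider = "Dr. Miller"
3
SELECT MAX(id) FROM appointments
7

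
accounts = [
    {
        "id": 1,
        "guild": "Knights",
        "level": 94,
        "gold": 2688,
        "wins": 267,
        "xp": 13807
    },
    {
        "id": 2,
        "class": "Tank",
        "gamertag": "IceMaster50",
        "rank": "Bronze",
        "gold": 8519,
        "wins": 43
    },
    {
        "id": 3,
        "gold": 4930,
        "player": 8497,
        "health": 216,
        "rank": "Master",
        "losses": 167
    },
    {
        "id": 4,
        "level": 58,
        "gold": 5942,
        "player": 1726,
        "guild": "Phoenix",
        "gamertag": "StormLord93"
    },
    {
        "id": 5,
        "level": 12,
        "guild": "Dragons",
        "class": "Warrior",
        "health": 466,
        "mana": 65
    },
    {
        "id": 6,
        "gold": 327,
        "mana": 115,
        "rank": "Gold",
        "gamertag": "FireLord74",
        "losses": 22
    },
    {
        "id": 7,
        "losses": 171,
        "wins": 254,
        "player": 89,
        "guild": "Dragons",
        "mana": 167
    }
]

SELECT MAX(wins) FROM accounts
267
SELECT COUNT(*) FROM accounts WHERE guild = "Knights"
1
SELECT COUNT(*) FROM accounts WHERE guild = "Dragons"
2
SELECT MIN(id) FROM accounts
1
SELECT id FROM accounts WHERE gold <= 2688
[1, 6]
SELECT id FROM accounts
[1, 2, 3, 4, 5, 6, 7]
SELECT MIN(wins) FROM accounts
43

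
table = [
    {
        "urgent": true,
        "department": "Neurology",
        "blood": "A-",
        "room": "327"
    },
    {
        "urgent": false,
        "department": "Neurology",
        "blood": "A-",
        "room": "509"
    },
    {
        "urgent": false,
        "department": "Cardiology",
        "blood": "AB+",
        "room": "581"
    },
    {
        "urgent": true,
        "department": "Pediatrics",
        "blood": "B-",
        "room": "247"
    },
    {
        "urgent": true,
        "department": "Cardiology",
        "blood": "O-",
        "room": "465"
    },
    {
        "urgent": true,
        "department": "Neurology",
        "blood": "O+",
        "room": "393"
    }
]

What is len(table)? 6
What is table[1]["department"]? "Neurology"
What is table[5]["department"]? "Neurology"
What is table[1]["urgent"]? False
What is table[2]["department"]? "Cardiology"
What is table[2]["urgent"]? False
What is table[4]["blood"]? "O-"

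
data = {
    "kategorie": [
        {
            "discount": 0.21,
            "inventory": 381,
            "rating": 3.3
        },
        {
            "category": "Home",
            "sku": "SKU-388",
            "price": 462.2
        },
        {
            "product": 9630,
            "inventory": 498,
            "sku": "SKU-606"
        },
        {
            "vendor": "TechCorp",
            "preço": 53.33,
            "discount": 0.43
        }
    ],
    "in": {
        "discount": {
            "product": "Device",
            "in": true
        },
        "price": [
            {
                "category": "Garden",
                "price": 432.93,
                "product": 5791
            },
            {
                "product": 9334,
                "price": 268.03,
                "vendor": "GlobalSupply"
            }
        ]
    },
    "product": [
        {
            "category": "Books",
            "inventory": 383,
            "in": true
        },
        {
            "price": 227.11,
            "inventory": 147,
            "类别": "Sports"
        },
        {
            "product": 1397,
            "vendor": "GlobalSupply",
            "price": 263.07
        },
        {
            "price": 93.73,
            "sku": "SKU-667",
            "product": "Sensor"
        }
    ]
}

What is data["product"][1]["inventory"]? 147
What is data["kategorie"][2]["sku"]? "SKU-606"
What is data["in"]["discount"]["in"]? True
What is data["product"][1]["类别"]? "Sports"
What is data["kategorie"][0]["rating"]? 3.3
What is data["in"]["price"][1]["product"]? 9334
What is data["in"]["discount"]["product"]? "Device"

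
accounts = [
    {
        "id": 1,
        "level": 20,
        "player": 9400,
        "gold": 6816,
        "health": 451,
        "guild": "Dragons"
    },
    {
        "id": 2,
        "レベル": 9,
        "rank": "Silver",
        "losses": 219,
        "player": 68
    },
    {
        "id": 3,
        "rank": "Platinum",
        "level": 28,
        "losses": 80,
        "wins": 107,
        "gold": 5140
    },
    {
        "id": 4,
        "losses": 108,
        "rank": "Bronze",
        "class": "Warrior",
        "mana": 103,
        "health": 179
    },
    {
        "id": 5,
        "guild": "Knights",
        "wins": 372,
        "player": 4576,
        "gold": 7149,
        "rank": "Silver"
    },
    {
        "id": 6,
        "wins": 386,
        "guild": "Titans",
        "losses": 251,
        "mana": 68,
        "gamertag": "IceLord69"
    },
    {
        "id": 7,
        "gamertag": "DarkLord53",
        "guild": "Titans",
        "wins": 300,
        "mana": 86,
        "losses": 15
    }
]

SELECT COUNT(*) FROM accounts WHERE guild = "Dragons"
1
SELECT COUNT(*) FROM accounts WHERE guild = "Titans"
2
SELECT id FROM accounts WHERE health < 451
[4]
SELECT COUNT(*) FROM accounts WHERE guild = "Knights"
1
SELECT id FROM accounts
[1, 2, 3, 4, 5, 6, 7]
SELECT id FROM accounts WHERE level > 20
[3]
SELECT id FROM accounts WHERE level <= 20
[1]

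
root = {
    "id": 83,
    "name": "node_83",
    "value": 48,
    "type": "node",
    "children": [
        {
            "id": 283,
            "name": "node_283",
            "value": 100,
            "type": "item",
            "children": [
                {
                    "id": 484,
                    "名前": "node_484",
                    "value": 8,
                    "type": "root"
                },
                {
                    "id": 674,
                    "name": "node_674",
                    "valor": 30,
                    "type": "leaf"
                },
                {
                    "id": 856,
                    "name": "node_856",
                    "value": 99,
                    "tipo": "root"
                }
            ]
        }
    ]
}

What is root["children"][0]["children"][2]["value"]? 99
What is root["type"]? "node"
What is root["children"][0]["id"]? 283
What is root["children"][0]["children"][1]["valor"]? 30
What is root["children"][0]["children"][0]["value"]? 8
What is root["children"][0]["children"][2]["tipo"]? "root"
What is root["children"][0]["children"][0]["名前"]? "node_484"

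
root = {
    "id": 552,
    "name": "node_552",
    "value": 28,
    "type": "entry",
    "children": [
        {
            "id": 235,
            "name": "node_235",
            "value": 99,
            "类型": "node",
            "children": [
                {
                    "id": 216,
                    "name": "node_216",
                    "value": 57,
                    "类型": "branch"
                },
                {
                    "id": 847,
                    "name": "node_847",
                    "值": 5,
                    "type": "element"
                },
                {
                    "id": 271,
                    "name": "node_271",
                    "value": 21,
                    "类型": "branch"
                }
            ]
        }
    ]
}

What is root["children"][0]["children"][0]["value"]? 57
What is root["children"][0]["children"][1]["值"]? 5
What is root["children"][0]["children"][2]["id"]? 271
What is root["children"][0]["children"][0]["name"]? "node_216"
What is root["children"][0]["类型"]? "node"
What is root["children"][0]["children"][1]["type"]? "element"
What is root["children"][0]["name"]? "node_235"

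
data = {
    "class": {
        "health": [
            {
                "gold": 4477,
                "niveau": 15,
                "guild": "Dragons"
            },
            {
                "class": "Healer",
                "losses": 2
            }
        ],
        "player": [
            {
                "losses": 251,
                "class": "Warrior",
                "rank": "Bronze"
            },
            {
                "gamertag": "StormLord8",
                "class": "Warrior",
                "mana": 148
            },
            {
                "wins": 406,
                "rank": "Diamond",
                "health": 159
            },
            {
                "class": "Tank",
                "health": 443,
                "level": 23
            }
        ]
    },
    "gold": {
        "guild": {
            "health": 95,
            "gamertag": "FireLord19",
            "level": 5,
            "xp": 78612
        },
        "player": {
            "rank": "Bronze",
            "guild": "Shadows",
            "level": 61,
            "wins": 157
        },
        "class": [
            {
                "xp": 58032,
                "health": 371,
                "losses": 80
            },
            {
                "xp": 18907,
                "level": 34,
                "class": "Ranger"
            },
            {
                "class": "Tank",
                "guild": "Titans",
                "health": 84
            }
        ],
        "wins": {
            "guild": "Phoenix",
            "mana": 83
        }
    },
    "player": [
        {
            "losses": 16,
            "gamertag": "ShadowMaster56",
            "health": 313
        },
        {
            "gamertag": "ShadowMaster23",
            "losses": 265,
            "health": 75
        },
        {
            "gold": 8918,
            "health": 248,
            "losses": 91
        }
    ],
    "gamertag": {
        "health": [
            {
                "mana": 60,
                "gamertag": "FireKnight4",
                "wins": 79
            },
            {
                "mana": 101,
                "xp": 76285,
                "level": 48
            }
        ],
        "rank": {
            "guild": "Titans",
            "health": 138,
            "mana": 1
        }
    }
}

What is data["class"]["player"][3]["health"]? 443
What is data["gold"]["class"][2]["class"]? "Tank"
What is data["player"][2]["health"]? 248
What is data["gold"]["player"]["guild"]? "Shadows"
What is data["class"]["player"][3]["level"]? 23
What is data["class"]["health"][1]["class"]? "Healer"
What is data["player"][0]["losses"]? 16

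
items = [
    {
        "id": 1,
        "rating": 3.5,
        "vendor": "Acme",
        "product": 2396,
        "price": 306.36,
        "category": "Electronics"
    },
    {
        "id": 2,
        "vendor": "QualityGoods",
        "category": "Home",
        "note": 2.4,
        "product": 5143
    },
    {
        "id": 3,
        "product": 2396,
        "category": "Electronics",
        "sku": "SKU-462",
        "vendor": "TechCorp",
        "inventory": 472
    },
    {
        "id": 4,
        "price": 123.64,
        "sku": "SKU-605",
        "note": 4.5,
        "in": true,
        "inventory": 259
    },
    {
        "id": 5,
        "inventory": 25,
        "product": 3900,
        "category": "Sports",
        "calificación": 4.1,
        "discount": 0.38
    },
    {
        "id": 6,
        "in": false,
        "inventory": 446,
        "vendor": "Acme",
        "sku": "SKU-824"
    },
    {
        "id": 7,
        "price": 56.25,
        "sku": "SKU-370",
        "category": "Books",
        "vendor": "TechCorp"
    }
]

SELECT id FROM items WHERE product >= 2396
[1, 2, 3, 5]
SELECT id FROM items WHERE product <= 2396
[1, 3]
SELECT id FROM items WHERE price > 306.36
[]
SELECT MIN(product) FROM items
2396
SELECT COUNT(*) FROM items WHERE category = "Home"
1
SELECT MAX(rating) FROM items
3.5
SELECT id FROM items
[1, 2, 3, 4, 5, 6, 7]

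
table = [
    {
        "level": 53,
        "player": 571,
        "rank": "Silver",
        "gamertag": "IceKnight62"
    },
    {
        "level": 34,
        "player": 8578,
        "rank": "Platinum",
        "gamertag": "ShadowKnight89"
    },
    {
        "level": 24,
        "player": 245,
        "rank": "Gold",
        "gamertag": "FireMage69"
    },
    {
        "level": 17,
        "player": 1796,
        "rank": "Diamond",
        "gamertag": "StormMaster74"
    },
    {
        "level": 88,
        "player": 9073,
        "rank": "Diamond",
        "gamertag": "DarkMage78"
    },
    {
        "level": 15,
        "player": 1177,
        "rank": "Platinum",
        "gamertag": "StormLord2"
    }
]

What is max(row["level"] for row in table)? 88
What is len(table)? 6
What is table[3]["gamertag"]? "StormMaster74"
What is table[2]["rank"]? "Gold"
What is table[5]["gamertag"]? "StormLord2"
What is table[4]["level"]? 88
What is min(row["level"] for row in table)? 15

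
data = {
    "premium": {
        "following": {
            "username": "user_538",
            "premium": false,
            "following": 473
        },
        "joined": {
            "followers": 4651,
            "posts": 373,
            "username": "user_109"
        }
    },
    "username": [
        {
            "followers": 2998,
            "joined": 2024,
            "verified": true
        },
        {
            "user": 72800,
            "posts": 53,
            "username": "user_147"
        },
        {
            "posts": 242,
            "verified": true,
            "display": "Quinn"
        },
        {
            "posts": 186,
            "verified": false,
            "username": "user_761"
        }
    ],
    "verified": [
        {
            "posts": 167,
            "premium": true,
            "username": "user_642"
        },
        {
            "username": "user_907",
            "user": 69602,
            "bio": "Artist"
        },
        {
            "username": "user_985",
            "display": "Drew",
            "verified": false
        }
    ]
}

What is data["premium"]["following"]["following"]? 473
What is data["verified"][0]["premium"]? True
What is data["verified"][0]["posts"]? 167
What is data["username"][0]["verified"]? True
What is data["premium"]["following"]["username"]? "user_538"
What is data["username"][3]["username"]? "user_761"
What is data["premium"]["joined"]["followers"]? 4651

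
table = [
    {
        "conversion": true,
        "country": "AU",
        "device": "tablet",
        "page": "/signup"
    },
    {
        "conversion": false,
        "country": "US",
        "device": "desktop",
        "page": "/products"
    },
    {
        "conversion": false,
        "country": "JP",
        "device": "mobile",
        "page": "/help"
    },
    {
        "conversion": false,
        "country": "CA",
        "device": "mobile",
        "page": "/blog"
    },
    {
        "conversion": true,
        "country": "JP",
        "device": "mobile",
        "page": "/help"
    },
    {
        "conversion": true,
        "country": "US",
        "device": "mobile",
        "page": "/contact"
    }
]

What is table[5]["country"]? "US"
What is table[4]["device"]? "mobile"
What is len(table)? 6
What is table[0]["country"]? "AU"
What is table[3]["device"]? "mobile"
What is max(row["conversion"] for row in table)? True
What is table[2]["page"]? "/help"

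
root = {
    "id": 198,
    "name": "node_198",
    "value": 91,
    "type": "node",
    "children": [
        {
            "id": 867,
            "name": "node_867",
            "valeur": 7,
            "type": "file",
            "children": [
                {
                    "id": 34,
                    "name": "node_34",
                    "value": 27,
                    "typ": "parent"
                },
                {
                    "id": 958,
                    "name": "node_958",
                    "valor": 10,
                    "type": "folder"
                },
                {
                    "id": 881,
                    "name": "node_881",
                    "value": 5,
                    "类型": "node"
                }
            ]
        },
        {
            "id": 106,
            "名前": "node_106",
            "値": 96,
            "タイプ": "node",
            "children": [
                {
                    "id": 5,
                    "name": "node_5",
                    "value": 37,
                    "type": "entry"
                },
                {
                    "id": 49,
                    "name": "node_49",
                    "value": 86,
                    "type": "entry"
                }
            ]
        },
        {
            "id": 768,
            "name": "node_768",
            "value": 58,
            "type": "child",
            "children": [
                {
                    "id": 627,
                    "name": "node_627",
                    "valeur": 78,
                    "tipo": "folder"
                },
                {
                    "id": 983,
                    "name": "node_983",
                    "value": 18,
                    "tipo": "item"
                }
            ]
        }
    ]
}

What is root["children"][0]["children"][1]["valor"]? 10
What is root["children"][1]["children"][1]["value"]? 86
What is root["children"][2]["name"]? "node_768"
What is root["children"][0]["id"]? 867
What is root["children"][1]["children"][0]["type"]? "entry"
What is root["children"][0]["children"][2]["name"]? "node_881"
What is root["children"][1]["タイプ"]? "node"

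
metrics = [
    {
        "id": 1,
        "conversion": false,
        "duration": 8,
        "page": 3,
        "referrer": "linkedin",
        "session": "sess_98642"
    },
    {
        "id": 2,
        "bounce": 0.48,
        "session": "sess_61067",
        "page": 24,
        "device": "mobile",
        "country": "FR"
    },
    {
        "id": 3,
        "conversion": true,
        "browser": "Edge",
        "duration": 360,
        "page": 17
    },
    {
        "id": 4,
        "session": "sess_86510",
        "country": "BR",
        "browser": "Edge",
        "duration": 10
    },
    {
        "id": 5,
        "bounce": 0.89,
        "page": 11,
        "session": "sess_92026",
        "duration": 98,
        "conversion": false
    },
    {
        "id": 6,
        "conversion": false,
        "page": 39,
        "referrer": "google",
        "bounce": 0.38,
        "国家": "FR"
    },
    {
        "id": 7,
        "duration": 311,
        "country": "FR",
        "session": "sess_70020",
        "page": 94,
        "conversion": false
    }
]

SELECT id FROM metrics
[1, 2, 3, 4, 5, 6, 7]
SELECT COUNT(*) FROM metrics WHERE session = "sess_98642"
1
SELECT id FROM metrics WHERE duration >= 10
[3, 4, 5, 7]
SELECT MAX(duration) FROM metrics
360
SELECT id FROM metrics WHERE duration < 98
[1, 4]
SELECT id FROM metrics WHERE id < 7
[1, 2, 3, 4, 5, 6]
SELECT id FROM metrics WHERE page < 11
[1]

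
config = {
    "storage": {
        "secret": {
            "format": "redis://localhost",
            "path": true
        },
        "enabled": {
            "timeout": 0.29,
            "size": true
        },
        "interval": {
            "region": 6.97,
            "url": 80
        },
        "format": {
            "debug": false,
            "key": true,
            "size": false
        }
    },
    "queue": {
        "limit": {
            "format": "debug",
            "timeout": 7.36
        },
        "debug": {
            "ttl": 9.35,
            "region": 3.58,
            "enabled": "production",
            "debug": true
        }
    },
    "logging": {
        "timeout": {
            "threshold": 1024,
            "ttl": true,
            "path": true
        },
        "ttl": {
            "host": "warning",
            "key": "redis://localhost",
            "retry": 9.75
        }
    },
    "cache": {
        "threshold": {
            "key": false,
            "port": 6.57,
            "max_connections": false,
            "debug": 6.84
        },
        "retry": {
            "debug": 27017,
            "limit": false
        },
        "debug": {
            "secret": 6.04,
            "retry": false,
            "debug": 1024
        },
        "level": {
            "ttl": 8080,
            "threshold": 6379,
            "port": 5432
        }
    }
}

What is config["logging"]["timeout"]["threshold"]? 1024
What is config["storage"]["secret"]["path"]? True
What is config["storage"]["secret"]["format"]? "redis://localhost"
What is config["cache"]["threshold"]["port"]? 6.57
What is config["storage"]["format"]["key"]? True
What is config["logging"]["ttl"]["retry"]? 9.75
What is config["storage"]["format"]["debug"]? False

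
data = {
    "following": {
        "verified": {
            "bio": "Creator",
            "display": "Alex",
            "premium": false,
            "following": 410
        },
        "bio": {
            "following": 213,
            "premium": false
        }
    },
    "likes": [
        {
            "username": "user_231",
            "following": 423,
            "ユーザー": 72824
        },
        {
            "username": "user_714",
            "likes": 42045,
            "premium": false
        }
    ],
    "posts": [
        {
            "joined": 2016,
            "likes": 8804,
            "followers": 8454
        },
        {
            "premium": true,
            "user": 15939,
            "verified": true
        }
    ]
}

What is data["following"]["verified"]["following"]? 410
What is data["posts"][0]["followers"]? 8454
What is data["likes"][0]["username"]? "user_231"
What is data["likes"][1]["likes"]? 42045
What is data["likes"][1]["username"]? "user_714"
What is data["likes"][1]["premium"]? False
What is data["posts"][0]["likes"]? 8804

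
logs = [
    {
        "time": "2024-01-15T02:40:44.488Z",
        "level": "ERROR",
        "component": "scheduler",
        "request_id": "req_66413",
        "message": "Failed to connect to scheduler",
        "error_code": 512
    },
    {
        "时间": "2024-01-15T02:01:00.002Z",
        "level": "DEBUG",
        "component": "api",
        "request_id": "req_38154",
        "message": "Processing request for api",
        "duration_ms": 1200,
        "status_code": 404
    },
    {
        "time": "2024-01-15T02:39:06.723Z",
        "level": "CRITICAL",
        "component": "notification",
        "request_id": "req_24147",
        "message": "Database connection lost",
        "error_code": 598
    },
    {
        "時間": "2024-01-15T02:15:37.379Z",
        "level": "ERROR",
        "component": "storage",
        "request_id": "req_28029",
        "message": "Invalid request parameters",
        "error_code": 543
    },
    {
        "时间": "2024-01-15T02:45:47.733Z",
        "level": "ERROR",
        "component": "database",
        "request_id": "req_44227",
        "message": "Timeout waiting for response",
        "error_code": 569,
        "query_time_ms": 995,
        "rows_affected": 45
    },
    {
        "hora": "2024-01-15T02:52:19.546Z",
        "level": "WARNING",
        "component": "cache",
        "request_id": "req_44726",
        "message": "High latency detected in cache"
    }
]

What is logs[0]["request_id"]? "req_66413"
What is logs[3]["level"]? "ERROR"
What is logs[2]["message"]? "Database connection lost"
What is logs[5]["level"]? "WARNING"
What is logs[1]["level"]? "DEBUG"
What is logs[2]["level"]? "CRITICAL"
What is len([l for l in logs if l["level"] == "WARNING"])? 1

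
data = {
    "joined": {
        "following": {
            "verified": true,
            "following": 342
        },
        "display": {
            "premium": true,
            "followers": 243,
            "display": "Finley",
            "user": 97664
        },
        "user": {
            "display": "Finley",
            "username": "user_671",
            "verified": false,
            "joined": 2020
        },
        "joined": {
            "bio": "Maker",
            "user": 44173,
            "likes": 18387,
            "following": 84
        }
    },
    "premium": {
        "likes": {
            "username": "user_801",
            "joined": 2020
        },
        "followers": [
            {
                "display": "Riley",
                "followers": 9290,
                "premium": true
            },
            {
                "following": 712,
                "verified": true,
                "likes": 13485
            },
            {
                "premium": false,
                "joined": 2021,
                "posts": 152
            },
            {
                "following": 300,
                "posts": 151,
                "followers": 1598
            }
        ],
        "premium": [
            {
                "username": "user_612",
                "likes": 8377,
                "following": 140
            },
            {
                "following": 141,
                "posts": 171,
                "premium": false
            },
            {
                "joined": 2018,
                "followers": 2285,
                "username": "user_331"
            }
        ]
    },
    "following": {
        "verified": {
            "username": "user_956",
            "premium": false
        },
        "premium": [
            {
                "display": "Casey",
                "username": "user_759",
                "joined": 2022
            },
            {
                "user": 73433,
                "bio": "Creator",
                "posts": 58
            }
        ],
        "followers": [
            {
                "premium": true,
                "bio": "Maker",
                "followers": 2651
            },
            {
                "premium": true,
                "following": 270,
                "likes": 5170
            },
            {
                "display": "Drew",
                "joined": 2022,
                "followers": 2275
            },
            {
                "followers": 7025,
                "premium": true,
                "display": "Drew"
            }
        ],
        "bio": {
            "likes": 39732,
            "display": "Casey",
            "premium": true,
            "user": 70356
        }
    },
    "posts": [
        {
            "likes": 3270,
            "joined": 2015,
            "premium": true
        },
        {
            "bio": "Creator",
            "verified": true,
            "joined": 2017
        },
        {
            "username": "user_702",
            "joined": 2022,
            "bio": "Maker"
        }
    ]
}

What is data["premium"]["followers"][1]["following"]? 712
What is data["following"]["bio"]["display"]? "Casey"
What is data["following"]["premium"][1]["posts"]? 58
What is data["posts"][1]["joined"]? 2017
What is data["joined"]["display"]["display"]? "Finley"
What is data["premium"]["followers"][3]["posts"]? 151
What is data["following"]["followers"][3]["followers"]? 7025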